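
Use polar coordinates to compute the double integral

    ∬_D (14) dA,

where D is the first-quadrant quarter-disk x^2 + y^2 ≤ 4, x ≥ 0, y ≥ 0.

The region D is 0 ≤ r ≤ 2, 0 ≤ θ ≤ π/2 in polar coordinates, where x = r cos(θ), y = r sin(θ), and dA = r dr dθ.

Under the substitution, the integrand becomes 14, so

    ∬_D (14) dA = ∫_{0}^{π/2} ∫_{0}^{2} (14) · r dr dθ.

Inner integral (in r): ∫_{0}^{2} (14) · r dr = 28.

Outer integral (in θ): ∫_{0}^{π/2} (28) dθ = 14π.

Therefore ∬_D (14) dA = 14π.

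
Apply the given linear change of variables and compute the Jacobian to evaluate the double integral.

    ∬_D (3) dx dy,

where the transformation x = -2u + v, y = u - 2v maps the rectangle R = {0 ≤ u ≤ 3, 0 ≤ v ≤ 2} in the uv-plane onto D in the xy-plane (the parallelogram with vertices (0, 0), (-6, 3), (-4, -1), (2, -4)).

Compute the Jacobian determinant of (x, y) with respect to (u, v):

    ∂(x,y)/∂(u,v) = | -2  1 | = (-2)(-2) - (1)(1) = 3.
                   | 1  -2 |

Its absolute value is |J| = 3 (the area scaling factor).

Substituting x = -2u + v, y = u - 2v into the integrand,

    3 → 3,

so the integral becomes

    ∬_R (3) · |J| du dv = ∫_0^3 ∫_0^2 (9) dv du.

Inner (v): 18.
Outer (u): 54.

Therefore ∬_D (3) dx dy = 54.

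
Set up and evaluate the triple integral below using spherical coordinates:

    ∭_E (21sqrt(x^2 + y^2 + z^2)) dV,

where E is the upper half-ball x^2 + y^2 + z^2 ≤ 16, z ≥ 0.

In spherical coordinates, x = ρ sin(φ) cos(θ), y = ρ sin(φ) sin(θ), z = ρ cos(φ), and dV = ρ^2 sin(φ) dρ dφ dθ.

The integrand becomes 21ρ, so

    ∭_E (21sqrt(x^2 + y^2 + z^2)) dV = ∫_{0}^{2π} ∫_{0}^{π/2} ∫_{0}^{4} (21ρ) · ρ^2 sin(φ) dρ dφ dθ.

Inner (ρ): 1344sin(φ).
Middle (φ): 1344.
Outer (θ): 2688π.

Therefore the triple integral equals 2688π.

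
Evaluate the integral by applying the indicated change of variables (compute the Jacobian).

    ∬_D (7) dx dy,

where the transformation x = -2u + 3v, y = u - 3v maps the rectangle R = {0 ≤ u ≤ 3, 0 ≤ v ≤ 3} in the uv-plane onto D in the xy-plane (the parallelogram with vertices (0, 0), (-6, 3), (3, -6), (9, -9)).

Compute the Jacobian determinant of (x, y) with respect to (u, v):

    ∂(x,y)/∂(u,v) = | -2  3 | = (-2)(-3) - (3)(1) = 3.
                   | 1  -3 |

Its absolute value is |J| = 3 (the area scaling factor).

Substituting x = -2u + 3v, y = u - 3v into the integrand,

    7 → 7,

so the integral becomes

    ∬_R (7) · |J| du dv = ∫_0^3 ∫_0^3 (21) dv du.

Inner (v): 63.
Outer (u): 189.

Therefore ∬_D (7) dx dy = 189.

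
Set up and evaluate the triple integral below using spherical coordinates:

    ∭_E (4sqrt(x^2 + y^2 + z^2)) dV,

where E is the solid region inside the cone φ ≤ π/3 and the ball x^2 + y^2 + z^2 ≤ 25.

In spherical coordinates, x = ρ sin(φ) cos(θ), y = ρ sin(φ) sin(θ), z = ρ cos(φ), and dV = ρ^2 sin(φ) dρ dφ dθ.

The integrand becomes 4ρ, so

    ∭_E (4sqrt(x^2 + y^2 + z^2)) dV = ∫_{0}^{2π} ∫_{0}^{π/3} ∫_{0}^{5} (4ρ) · ρ^2 sin(φ) dρ dφ dθ.

Inner (ρ): 625sin(φ).
Middle (φ): 625/2.
Outer (θ): 625π.

Therefore the triple integral equals 625π.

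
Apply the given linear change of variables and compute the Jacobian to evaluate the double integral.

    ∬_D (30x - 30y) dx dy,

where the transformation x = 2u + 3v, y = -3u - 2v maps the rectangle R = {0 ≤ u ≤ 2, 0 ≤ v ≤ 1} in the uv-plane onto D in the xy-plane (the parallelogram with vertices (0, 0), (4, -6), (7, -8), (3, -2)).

Compute the Jacobian determinant of (x, y) with respect to (u, v):

    ∂(x,y)/∂(u,v) = | 2  3 | = (2)(-2) - (3)(-3) = 5.
                   | -3  -2 |

Its absolute value is |J| = 5 (the area scaling factor).

Substituting x = 2u + 3v, y = -3u - 2v into the integrand,

    30x - 30y → 150u + 150v,

so the integral becomes

    ∬_R (150u + 150v) · |J| du dv = ∫_0^2 ∫_0^1 (750u + 750v) dv du.

Inner (v): 750u + 375.
Outer (u): 2250.

Therefore ∬_D (30x - 30y) dx dy = 2250.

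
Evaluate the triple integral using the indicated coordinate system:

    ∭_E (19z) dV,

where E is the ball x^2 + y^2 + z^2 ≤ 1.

In spherical coordinates, x = ρ sin(φ) cos(θ), y = ρ sin(φ) sin(θ), z = ρ cos(φ), and dV = ρ^2 sin(φ) dρ dφ dθ.

The integrand becomes 19ρ cos(φ), so

    ∭_E (19z) dV = ∫_{0}^{2π} ∫_{0}^{π} ∫_{0}^{1} (19ρ cos(φ)) · ρ^2 sin(φ) dρ dφ dθ.

Inner (ρ): 19sin(2φ)/8.
Middle (φ): 0.
Outer (θ): 0.

Therefore the triple integral equals 0.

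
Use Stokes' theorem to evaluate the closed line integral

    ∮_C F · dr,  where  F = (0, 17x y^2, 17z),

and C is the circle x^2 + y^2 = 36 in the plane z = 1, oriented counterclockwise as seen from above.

Let S be the flat disk x^2 + y^2 ≤ 36 in the plane z = 1, with upward unit normal n̂ = ẑ. By Stokes' theorem,

    ∮_C F · dr = ∬_S (∇ × F) · n̂ dS = ∬_D (curl F)_z dA,

where D is the disk x^2 + y^2 ≤ 36.

Compute the curl of F = (0, 17x y^2, 17z):
    (∇ × F)_x = ∂F_z/∂y - ∂F_y/∂z = 0,
    (∇ × F)_y = ∂F_x/∂z - ∂F_z/∂x = 0,
    (∇ × F)_z = ∂F_y/∂x - ∂F_x/∂y = 17y^2.

On z = 1, (curl F)_z = 17y^2.

Convert to polar (x = r cos θ, y = r sin θ, dA = r dr dθ); the integrand becomes 17r^2sin(θ)^2, so

    ∬_D (curl F)_z dA = ∫_0^{2π} ∫_0^{6} (17r^2sin(θ)^2) · r dr dθ.

Inner (r from 0 to 6): 5508sin(θ)^2.
Outer (θ from 0 to 2π): 5508π.

Therefore ∮_C F · dr = 5508π.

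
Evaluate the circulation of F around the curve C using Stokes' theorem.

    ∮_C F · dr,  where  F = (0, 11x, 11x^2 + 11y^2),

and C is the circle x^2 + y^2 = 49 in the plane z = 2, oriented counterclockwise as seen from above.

Let S be the flat disk x^2 + y^2 ≤ 49 in the plane z = 2, with upward unit normal n̂ = ẑ. By Stokes' theorem,

    ∮_C F · dr = ∬_S (∇ × F) · n̂ dS = ∬_D (curl F)_z dA,

where D is the disk x^2 + y^2 ≤ 49.

Compute the curl of F = (0, 11x, 11x^2 + 11y^2):
    (∇ × F)_x = ∂F_z/∂y - ∂F_y/∂z = 22y,
    (∇ × F)_y = ∂F_x/∂z - ∂F_z/∂x = -22x,
    (∇ × F)_z = ∂F_y/∂x - ∂F_x/∂y = 11.

On z = 2, (curl F)_z = 11.

Convert to polar (x = r cos θ, y = r sin θ, dA = r dr dθ); the integrand becomes 11, so

    ∬_D (curl F)_z dA = ∫_0^{2π} ∫_0^{7} (11) · r dr dθ.

Inner (r from 0 to 7): 539/2.
Outer (θ from 0 to 2π): 539π.

Therefore ∮_C F · dr = 539π.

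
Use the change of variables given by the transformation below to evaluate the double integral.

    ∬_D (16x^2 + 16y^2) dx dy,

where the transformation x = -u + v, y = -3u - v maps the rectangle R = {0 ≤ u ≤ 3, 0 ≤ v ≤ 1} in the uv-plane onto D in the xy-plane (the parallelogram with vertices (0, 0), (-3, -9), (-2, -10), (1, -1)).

Compute the Jacobian determinant of (x, y) with respect to (u, v):

    ∂(x,y)/∂(u,v) = | -1  1 | = (-1)(-1) - (1)(-3) = 4.
                   | -3  -1 |

Its absolute value is |J| = 4 (the area scaling factor).

Substituting x = -u + v, y = -3u - v into the integrand,

    16x^2 + 16y^2 → 160u^2 + 64u v + 32v^2,

so the integral becomes

    ∬_R (160u^2 + 64u v + 32v^2) · |J| du dv = ∫_0^3 ∫_0^1 (640u^2 + 256u v + 128v^2) dv du.

Inner (v): 640u^2 + 128u + 128/3.
Outer (u): 6464.

Therefore ∬_D (16x^2 + 16y^2) dx dy = 6464.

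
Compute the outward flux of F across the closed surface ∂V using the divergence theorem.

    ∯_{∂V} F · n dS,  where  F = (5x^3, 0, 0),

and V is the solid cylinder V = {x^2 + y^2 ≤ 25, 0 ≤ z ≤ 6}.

By the divergence theorem,

    ∯_{∂V} F · n dS = ∭_V (∇ · F) dV.

Compute the divergence:
    ∇ · F = ∂F_x/∂x + ∂F_y/∂y + ∂F_z/∂z = 15x^2 + 0 + 0 = 15x^2.

In cylindrical coordinates, x = r cos(θ), y = r sin(θ), z = z, dV = r dr dθ dz, with 0 ≤ r ≤ 5, 0 ≤ θ ≤ 2π, 0 ≤ z ≤ 6.

The integrand, after substitution and multiplying by the volume element, becomes (15r^2cos(θ)^2) · r, so

    ∭_V (∇·F) dV = ∫_0^{2π} ∫_0^{5} ∫_0^{6} (15r^2cos(θ)^2) · r dz dr dθ.

Inner (z from 0 to 6): 90r^3cos(θ)^2.
Middle (r from 0 to 5): 28125cos(θ)^2/2.
Outer (θ from 0 to 2π): 28125π/2.

Therefore ∯_{∂V} F · n dS = 28125π/2.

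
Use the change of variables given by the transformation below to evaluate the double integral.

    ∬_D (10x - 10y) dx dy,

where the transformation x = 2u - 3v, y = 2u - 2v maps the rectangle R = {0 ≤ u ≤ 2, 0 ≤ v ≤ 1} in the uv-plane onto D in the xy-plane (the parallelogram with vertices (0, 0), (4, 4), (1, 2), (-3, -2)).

Compute the Jacobian determinant of (x, y) with respect to (u, v):

    ∂(x,y)/∂(u,v) = | 2  -3 | = (2)(-2) - (-3)(2) = 2.
                   | 2  -2 |

Its absolute value is |J| = 2 (the area scaling factor).

Substituting x = 2u - 3v, y = 2u - 2v into the integrand,

    10x - 10y → -10v,

so the integral becomes

    ∬_R (-10v) · |J| du dv = ∫_0^2 ∫_0^1 (-20v) dv du.

Inner (v): -10.
Outer (u): -20.

Therefore ∬_D (10x - 10y) dx dy = -20.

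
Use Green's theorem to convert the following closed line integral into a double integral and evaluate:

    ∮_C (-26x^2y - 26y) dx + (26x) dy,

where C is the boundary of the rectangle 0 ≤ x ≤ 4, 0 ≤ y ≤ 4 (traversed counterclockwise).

Green's theorem converts the closed line integral into a double integral over the enclosed region D:

    ∮_C P dx + Q dy = ∬_D (∂Q/∂x - ∂P/∂y) dA.

Here P = -26x^2y - 26y, Q = 26x, so

    ∂Q/∂x = 26,    ∂P/∂y = -26x^2 - 26,
    ∂Q/∂x - ∂P/∂y = 26x^2 + 52.

D is the region 0 ≤ x ≤ 4, 0 ≤ y ≤ 4. Evaluating the double integral:

    ∬_D (26x^2 + 52) dA = ∫_0^{4} ∫_0^{4} (26x^2 + 52) dy dx.

Inner (y from 0 to 4): 104x^2 + 208.
Outer (x from 0 to 4): 9152/3.

Therefore ∮_C P dx + Q dy = 9152/3.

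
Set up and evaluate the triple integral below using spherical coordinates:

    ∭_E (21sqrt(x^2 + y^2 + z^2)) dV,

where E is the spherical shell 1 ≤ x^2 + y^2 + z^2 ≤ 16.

In spherical coordinates, x = ρ sin(φ) cos(θ), y = ρ sin(φ) sin(θ), z = ρ cos(φ), and dV = ρ^2 sin(φ) dρ dφ dθ.

The integrand becomes 21ρ, so

    ∭_E (21sqrt(x^2 + y^2 + z^2)) dV = ∫_{0}^{2π} ∫_{0}^{π} ∫_{1}^{4} (21ρ) · ρ^2 sin(φ) dρ dφ dθ.

Inner (ρ): 5355sin(φ)/4.
Middle (φ): 5355/2.
Outer (θ): 5355π.

Therefore the triple integral equals 5355π.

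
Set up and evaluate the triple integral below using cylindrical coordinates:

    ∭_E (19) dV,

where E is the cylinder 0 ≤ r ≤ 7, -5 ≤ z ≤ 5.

In cylindrical coordinates, x = r cos(θ), y = r sin(θ), z = z, and dV = r dr dθ dz.

The integrand becomes 19, so

    ∭_E (19) dV = ∫_{0}^{2π} ∫_{0}^{7} ∫_{-5}^{5} (19) · r dz dr dθ.

Inner (z): 190r.
Middle (r from 0 to 7): 4655.
Outer (θ): 9310π.

Therefore the triple integral equals 9310π.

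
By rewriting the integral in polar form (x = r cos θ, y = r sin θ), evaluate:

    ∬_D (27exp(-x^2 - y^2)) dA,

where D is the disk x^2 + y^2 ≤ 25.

The region D is 0 ≤ r ≤ 5, 0 ≤ θ ≤ 2π in polar coordinates, where x = r cos(θ), y = r sin(θ), and dA = r dr dθ.

Under the substitution, the integrand becomes 27exp(-r^2), so

    ∬_D (27exp(-x^2 - y^2)) dA = ∫_{0}^{2π} ∫_{0}^{5} (27exp(-r^2)) · r dr dθ.

Inner integral (in r): ∫_{0}^{5} (27exp(-r^2)) · r dr = 27/2 - 27exp(-25)/2.

Outer integral (in θ): ∫_{0}^{2π} (27/2 - 27exp(-25)/2) dθ = -27π exp(-25) + 27π.

Therefore ∬_D (27exp(-x^2 - y^2)) dA = -27π exp(-25) + 27π.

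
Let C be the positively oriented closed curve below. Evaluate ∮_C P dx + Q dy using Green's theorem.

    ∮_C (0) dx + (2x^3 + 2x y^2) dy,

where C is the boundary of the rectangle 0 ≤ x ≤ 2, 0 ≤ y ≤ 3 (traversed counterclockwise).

Green's theorem converts the closed line integral into a double integral over the enclosed region D:

    ∮_C P dx + Q dy = ∬_D (∂Q/∂x - ∂P/∂y) dA.

Here P = 0, Q = 2x^3 + 2x y^2, so

    ∂Q/∂x = 6x^2 + 2y^2,    ∂P/∂y = 0,
    ∂Q/∂x - ∂P/∂y = 6x^2 + 2y^2.

D is the region 0 ≤ x ≤ 2, 0 ≤ y ≤ 3. Evaluating the double integral:

    ∬_D (6x^2 + 2y^2) dA = ∫_0^{2} ∫_0^{3} (6x^2 + 2y^2) dy dx.

Inner (y from 0 to 3): 18x^2 + 18.
Outer (x from 0 to 2): 84.

Therefore ∮_C P dx + Q dy = 84.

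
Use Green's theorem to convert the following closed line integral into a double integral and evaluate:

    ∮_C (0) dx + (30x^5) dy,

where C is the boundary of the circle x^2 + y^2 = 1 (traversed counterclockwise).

Green's theorem converts the closed line integral into a double integral over the enclosed region D:

    ∮_C P dx + Q dy = ∬_D (∂Q/∂x - ∂P/∂y) dA.

Here P = 0, Q = 30x^5, so

    ∂Q/∂x = 150x^4,    ∂P/∂y = 0,
    ∂Q/∂x - ∂P/∂y = 150x^4.

D is the region x^2 + y^2 ≤ 1. Evaluating the double integral:

In polar coordinates (x = r cos θ, y = r sin θ, dA = r dr dθ) the integrand becomes 150r^4cos(θ)^4, so

    ∬_D (150x^4) dA = ∫_0^{2π} ∫_0^{1} (150r^4cos(θ)^4) · r dr dθ.

Inner (r from 0 to 1): 25cos(θ)^4.
Outer (θ from 0 to 2π): 75π/4.

Therefore ∮_C P dx + Q dy = 75π/4.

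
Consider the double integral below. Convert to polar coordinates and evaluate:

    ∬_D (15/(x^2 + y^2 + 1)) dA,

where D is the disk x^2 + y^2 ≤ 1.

The region D is 0 ≤ r ≤ 1, 0 ≤ θ ≤ 2π in polar coordinates, where x = r cos(θ), y = r sin(θ), and dA = r dr dθ.

Under the substitution, the integrand becomes 15/(r^2 + 1), so

    ∬_D (15/(x^2 + y^2 + 1)) dA = ∫_{0}^{2π} ∫_{0}^{1} (15/(r^2 + 1)) · r dr dθ.

Inner integral (in r): ∫_{0}^{1} (15/(r^2 + 1)) · r dr = 15log(2)/2.

Outer integral (in θ): ∫_{0}^{2π} (15log(2)/2) dθ = 15π log(2).

Therefore ∬_D (15/(x^2 + y^2 + 1)) dA = 15π log(2).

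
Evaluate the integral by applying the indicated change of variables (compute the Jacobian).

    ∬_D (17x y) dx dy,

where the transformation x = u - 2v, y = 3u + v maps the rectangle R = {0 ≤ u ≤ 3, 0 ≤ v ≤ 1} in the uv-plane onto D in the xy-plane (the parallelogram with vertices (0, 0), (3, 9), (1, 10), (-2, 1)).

Compute the Jacobian determinant of (x, y) with respect to (u, v):

    ∂(x,y)/∂(u,v) = | 1  -2 | = (1)(1) - (-2)(3) = 7.
                   | 3  1 |

Its absolute value is |J| = 7 (the area scaling factor).

Substituting x = u - 2v, y = 3u + v into the integrand,

    17x y → 51u^2 - 85u v - 34v^2,

so the integral becomes

    ∬_R (51u^2 - 85u v - 34v^2) · |J| du dv = ∫_0^3 ∫_0^1 (357u^2 - 595u v - 238v^2) dv du.

Inner (v): 357u^2 - 595u/2 - 238/3.
Outer (u): 6545/4.

Therefore ∬_D (17x y) dx dy = 6545/4.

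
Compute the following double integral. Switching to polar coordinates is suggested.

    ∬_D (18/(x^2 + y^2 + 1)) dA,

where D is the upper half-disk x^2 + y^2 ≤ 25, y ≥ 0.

The region D is 0 ≤ r ≤ 5, 0 ≤ θ ≤ π in polar coordinates, where x = r cos(θ), y = r sin(θ), and dA = r dr dθ.

Under the substitution, the integrand becomes 18/(r^2 + 1), so

    ∬_D (18/(x^2 + y^2 + 1)) dA = ∫_{0}^{π} ∫_{0}^{5} (18/(r^2 + 1)) · r dr dθ.

Inner integral (in r): ∫_{0}^{5} (18/(r^2 + 1)) · r dr = log(5429503678976).

Outer integral (in θ): ∫_{0}^{π} (log(5429503678976)) dθ = log(5429503678976^π).

Therefore ∬_D (18/(x^2 + y^2 + 1)) dA = log(5429503678976^π).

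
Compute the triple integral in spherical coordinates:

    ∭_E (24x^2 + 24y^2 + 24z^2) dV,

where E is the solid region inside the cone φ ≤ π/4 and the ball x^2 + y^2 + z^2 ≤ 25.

In spherical coordinates, x = ρ sin(φ) cos(θ), y = ρ sin(φ) sin(θ), z = ρ cos(φ), and dV = ρ^2 sin(φ) dρ dφ dθ.

The integrand becomes 24ρ^2, so

    ∭_E (24x^2 + 24y^2 + 24z^2) dV = ∫_{0}^{2π} ∫_{0}^{π/4} ∫_{0}^{5} (24ρ^2) · ρ^2 sin(φ) dρ dφ dθ.

Inner (ρ): 15000sin(φ).
Middle (φ): 15000 - 7500sqrt(2).
Outer (θ): 15000π (2 - sqrt(2)).

Therefore the triple integral equals 15000π (2 - sqrt(2)).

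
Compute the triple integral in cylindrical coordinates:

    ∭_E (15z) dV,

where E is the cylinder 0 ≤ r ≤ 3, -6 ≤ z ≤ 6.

In cylindrical coordinates, x = r cos(θ), y = r sin(θ), z = z, and dV = r dr dθ dz.

The integrand becomes 15z, so

    ∭_E (15z) dV = ∫_{0}^{2π} ∫_{0}^{3} ∫_{-6}^{6} (15z) · r dz dr dθ.

Inner (z): 0.
Middle (r from 0 to 3): 0.
Outer (θ): 0.

Therefore the triple integral equals 0.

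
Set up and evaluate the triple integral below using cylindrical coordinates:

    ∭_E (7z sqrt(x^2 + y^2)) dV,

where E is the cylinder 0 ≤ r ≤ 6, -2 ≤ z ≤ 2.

In cylindrical coordinates, x = r cos(θ), y = r sin(θ), z = z, and dV = r dr dθ dz.

The integrand becomes 7r z, so

    ∭_E (7z sqrt(x^2 + y^2)) dV = ∫_{0}^{2π} ∫_{0}^{6} ∫_{-2}^{2} (7r z) · r dz dr dθ.

Inner (z): 0.
Middle (r from 0 to 6): 0.
Outer (θ): 0.

Therefore the triple integral equals 0.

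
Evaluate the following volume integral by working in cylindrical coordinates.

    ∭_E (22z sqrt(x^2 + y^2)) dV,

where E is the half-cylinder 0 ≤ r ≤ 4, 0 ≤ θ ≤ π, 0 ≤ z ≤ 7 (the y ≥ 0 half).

In cylindrical coordinates, x = r cos(θ), y = r sin(θ), z = z, and dV = r dr dθ dz.

The integrand becomes 22r z, so

    ∭_E (22z sqrt(x^2 + y^2)) dV = ∫_{0}^{π} ∫_{0}^{4} ∫_{0}^{7} (22r z) · r dz dr dθ.

Inner (z): 539r^2.
Middle (r from 0 to 4): 34496/3.
Outer (θ): 34496π/3.

Therefore the triple integral equals 34496π/3.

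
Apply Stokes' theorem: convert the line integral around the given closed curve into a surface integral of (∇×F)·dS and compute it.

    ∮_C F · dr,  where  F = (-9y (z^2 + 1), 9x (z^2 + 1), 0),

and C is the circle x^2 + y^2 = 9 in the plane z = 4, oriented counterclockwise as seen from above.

Let S be the flat disk x^2 + y^2 ≤ 9 in the plane z = 4, with upward unit normal n̂ = ẑ. By Stokes' theorem,

    ∮_C F · dr = ∬_S (∇ × F) · n̂ dS = ∬_D (curl F)_z dA,

where D is the disk x^2 + y^2 ≤ 9.

Compute the curl of F = (-9y (z^2 + 1), 9x (z^2 + 1), 0):
    (∇ × F)_x = ∂F_z/∂y - ∂F_y/∂z = -18x z,
    (∇ × F)_y = ∂F_x/∂z - ∂F_z/∂x = -18y z,
    (∇ × F)_z = ∂F_y/∂x - ∂F_x/∂y = 18z^2 + 18.

On z = 4, (curl F)_z = 306.

Convert to polar (x = r cos θ, y = r sin θ, dA = r dr dθ); the integrand becomes 306, so

    ∬_D (curl F)_z dA = ∫_0^{2π} ∫_0^{3} (306) · r dr dθ.

Inner (r from 0 to 3): 1377.
Outer (θ from 0 to 2π): 2754π.

Therefore ∮_C F · dr = 2754π.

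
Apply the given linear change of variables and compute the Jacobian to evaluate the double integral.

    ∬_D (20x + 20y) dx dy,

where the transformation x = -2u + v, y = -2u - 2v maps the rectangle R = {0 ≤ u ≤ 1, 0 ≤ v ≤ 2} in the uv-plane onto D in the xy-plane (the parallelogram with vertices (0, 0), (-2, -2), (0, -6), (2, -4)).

Compute the Jacobian determinant of (x, y) with respect to (u, v):

    ∂(x,y)/∂(u,v) = | -2  1 | = (-2)(-2) - (1)(-2) = 6.
                   | -2  -2 |

Its absolute value is |J| = 6 (the area scaling factor).

Substituting x = -2u + v, y = -2u - 2v into the integrand,

    20x + 20y → -80u - 20v,

so the integral becomes

    ∬_R (-80u - 20v) · |J| du dv = ∫_0^1 ∫_0^2 (-480u - 120v) dv du.

Inner (v): -960u - 240.
Outer (u): -720.

Therefore ∬_D (20x + 20y) dx dy = -720.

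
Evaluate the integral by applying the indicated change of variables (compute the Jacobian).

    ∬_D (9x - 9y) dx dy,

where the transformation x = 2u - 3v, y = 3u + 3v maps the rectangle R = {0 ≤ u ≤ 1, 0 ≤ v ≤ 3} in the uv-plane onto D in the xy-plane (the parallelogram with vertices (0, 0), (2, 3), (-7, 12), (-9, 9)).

Compute the Jacobian determinant of (x, y) with respect to (u, v):

    ∂(x,y)/∂(u,v) = | 2  -3 | = (2)(3) - (-3)(3) = 15.
                   | 3  3 |

Its absolute value is |J| = 15 (the area scaling factor).

Substituting x = 2u - 3v, y = 3u + 3v into the integrand,

    9x - 9y → -9u - 54v,

so the integral becomes

    ∬_R (-9u - 54v) · |J| du dv = ∫_0^1 ∫_0^3 (-135u - 810v) dv du.

Inner (v): -405u - 3645.
Outer (u): -7695/2.

Therefore ∬_D (9x - 9y) dx dy = -7695/2.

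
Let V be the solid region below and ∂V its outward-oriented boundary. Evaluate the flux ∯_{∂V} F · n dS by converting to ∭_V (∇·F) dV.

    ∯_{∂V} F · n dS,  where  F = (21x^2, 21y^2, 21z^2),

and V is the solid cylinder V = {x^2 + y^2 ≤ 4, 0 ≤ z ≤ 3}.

By the divergence theorem,

    ∯_{∂V} F · n dS = ∭_V (∇ · F) dV.

Compute the divergence:
    ∇ · F = ∂F_x/∂x + ∂F_y/∂y + ∂F_z/∂z = 42x + 42y + 42z.

In cylindrical coordinates, x = r cos(θ), y = r sin(θ), z = z, dV = r dr dθ dz, with 0 ≤ r ≤ 2, 0 ≤ θ ≤ 2π, 0 ≤ z ≤ 3.

The integrand, after substitution and multiplying by the volume element, becomes (42sqrt(2)r sin(θ + π/4) + 42z) · r, so

    ∭_V (∇·F) dV = ∫_0^{2π} ∫_0^{2} ∫_0^{3} (42sqrt(2)r sin(θ + π/4) + 42z) · r dz dr dθ.

Inner (z from 0 to 3): 63r (2sqrt(2)r sin(θ + π/4) + 3).
Middle (r from 0 to 2): 336sqrt(2)sin(θ + π/4) + 378.
Outer (θ from 0 to 2π): 756π.

Therefore ∯_{∂V} F · n dS = 756π.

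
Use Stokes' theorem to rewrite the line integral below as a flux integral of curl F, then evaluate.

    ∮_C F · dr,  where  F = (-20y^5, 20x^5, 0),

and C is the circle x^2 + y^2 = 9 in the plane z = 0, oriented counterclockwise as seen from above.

Let S be the flat disk x^2 + y^2 ≤ 9 in the plane z = 0, with upward unit normal n̂ = ẑ. By Stokes' theorem,

    ∮_C F · dr = ∬_S (∇ × F) · n̂ dS = ∬_D (curl F)_z dA,

where D is the disk x^2 + y^2 ≤ 9.

Compute the curl of F = (-20y^5, 20x^5, 0):
    (∇ × F)_x = ∂F_z/∂y - ∂F_y/∂z = 0,
    (∇ × F)_y = ∂F_x/∂z - ∂F_z/∂x = 0,
    (∇ × F)_z = ∂F_y/∂x - ∂F_x/∂y = 100x^4 + 100y^4.

On z = 0, (curl F)_z = 100x^4 + 100y^4.

Convert to polar (x = r cos θ, y = r sin θ, dA = r dr dθ); the integrand becomes 100r^4(sin(θ)^4 + cos(θ)^4), so

    ∬_D (curl F)_z dA = ∫_0^{2π} ∫_0^{3} (100r^4(sin(θ)^4 + cos(θ)^4)) · r dr dθ.

Inner (r from 0 to 3): 12150sin(θ)^4 + 12150cos(θ)^4.
Outer (θ from 0 to 2π): 18225π.

Therefore ∮_C F · dr = 18225π.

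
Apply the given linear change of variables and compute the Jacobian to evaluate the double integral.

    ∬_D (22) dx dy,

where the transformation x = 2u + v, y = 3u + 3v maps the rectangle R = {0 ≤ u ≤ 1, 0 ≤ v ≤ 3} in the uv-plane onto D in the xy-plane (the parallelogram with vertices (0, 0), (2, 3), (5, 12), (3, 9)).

Compute the Jacobian determinant of (x, y) with respect to (u, v):

    ∂(x,y)/∂(u,v) = | 2  1 | = (2)(3) - (1)(3) = 3.
                   | 3  3 |

Its absolute value is |J| = 3 (the area scaling factor).

Substituting x = 2u + v, y = 3u + 3v into the integrand,

    22 → 22,

so the integral becomes

    ∬_R (22) · |J| du dv = ∫_0^1 ∫_0^3 (66) dv du.

Inner (v): 198.
Outer (u): 198.

Therefore ∬_D (22) dx dy = 198.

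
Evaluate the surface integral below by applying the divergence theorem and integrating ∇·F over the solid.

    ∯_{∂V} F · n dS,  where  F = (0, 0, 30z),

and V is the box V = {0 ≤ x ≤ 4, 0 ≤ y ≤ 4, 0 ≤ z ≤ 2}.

By the divergence theorem,

    ∯_{∂V} F · n dS = ∭_V (∇ · F) dV.

Compute the divergence:
    ∇ · F = ∂F_x/∂x + ∂F_y/∂y + ∂F_z/∂z = 0 + 0 + 30 = 30.

V is a rectangular box, so dV = dx dy dz with 0 ≤ x ≤ 4, 0 ≤ y ≤ 4, 0 ≤ z ≤ 2.

Integrate (30) over V as an iterated integral:

    ∭_V (∇·F) dV = ∫_0^{4} ∫_0^{4} ∫_0^{2} (30) dz dy dx.

Inner (z from 0 to 2): 60.
Middle (y from 0 to 4): 240.
Outer (x from 0 to 4): 960.

Therefore ∯_{∂V} F · n dS = 960.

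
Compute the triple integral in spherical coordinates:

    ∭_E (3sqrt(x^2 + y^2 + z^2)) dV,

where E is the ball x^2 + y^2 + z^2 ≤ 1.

In spherical coordinates, x = ρ sin(φ) cos(θ), y = ρ sin(φ) sin(θ), z = ρ cos(φ), and dV = ρ^2 sin(φ) dρ dφ dθ.

The integrand becomes 3ρ, so

    ∭_E (3sqrt(x^2 + y^2 + z^2)) dV = ∫_{0}^{2π} ∫_{0}^{π} ∫_{0}^{1} (3ρ) · ρ^2 sin(φ) dρ dφ dθ.

Inner (ρ): 3sin(φ)/4.
Middle (φ): 3/2.
Outer (θ): 3π.

Therefore the triple integral equals 3π.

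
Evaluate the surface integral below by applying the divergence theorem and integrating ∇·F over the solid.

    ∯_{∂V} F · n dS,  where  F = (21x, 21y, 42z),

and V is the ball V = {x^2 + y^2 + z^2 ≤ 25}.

By the divergence theorem,

    ∯_{∂V} F · n dS = ∭_V (∇ · F) dV.

Compute the divergence:
    ∇ · F = ∂F_x/∂x + ∂F_y/∂y + ∂F_z/∂z = 21 + 21 + 42 = 84.

In spherical coordinates, x = ρ sin(φ) cos(θ), y = ρ sin(φ) sin(θ), z = ρ cos(φ), dV = ρ^2 sin(φ) dρ dφ dθ, with 0 ≤ ρ ≤ 5, 0 ≤ φ ≤ π, 0 ≤ θ ≤ 2π.

The integrand, after substitution and multiplying by the volume element, becomes (84) · ρ^2 sin(φ), so

    ∭_V (∇·F) dV = ∫_0^{2π} ∫_0^{π} ∫_0^{5} (84) · ρ^2 sin(φ) dρ dφ dθ.

Inner (ρ from 0 to 5): 3500sin(φ).
Middle (φ from 0 to π): 7000.
Outer (θ from 0 to 2π): 14000π.

Therefore ∯_{∂V} F · n dS = 14000π.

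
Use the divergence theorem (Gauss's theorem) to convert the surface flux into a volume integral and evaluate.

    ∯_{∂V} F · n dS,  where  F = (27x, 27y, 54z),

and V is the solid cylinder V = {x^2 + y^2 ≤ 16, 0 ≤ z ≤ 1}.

By the divergence theorem,

    ∯_{∂V} F · n dS = ∭_V (∇ · F) dV.

Compute the divergence:
    ∇ · F = ∂F_x/∂x + ∂F_y/∂y + ∂F_z/∂z = 27 + 27 + 54 = 108.

In cylindrical coordinates, x = r cos(θ), y = r sin(θ), z = z, dV = r dr dθ dz, with 0 ≤ r ≤ 4, 0 ≤ θ ≤ 2π, 0 ≤ z ≤ 1.

The integrand, after substitution and multiplying by the volume element, becomes (108) · r, so

    ∭_V (∇·F) dV = ∫_0^{2π} ∫_0^{4} ∫_0^{1} (108) · r dz dr dθ.

Inner (z from 0 to 1): 108r.
Middle (r from 0 to 4): 864.
Outer (θ from 0 to 2π): 1728π.

Therefore ∯_{∂V} F · n dS = 1728π.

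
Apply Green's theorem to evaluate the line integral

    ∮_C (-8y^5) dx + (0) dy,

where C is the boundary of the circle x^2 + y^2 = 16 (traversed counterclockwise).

Green's theorem converts the closed line integral into a double integral over the enclosed region D:

    ∮_C P dx + Q dy = ∬_D (∂Q/∂x - ∂P/∂y) dA.

Here P = -8y^5, Q = 0, so

    ∂Q/∂x = 0,    ∂P/∂y = -40y^4,
    ∂Q/∂x - ∂P/∂y = 40y^4.

D is the region x^2 + y^2 ≤ 16. Evaluating the double integral:

In polar coordinates (x = r cos θ, y = r sin θ, dA = r dr dθ) the integrand becomes 40r^4sin(θ)^4, so

    ∬_D (40y^4) dA = ∫_0^{2π} ∫_0^{4} (40r^4sin(θ)^4) · r dr dθ.

Inner (r from 0 to 4): 81920sin(θ)^4/3.
Outer (θ from 0 to 2π): 20480π.

Therefore ∮_C P dx + Q dy = 20480π.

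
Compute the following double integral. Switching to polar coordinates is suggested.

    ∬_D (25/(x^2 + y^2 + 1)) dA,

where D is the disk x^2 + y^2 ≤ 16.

The region D is 0 ≤ r ≤ 4, 0 ≤ θ ≤ 2π in polar coordinates, where x = r cos(θ), y = r sin(θ), and dA = r dr dθ.

Under the substitution, the integrand becomes 25/(r^2 + 1), so

    ∬_D (25/(x^2 + y^2 + 1)) dA = ∫_{0}^{2π} ∫_{0}^{4} (25/(r^2 + 1)) · r dr dθ.

Inner integral (in r): ∫_{0}^{4} (25/(r^2 + 1)) · r dr = 25log(17)/2.

Outer integral (in θ): ∫_{0}^{2π} (25log(17)/2) dθ = 25π log(17).

Therefore ∬_D (25/(x^2 + y^2 + 1)) dA = 25π log(17).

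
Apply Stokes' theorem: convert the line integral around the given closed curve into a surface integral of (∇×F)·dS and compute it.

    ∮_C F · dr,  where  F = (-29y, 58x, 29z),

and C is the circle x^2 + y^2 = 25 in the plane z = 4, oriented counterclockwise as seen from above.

Let S be the flat disk x^2 + y^2 ≤ 25 in the plane z = 4, with upward unit normal n̂ = ẑ. By Stokes' theorem,

    ∮_C F · dr = ∬_S (∇ × F) · n̂ dS = ∬_D (curl F)_z dA,

where D is the disk x^2 + y^2 ≤ 25.

Compute the curl of F = (-29y, 58x, 29z):
    (∇ × F)_x = ∂F_z/∂y - ∂F_y/∂z = 0,
    (∇ × F)_y = ∂F_x/∂z - ∂F_z/∂x = 0,
    (∇ × F)_z = ∂F_y/∂x - ∂F_x/∂y = 87.

On z = 4, (curl F)_z = 87.

Convert to polar (x = r cos θ, y = r sin θ, dA = r dr dθ); the integrand becomes 87, so

    ∬_D (curl F)_z dA = ∫_0^{2π} ∫_0^{5} (87) · r dr dθ.

Inner (r from 0 to 5): 2175/2.
Outer (θ from 0 to 2π): 2175π.

Therefore ∮_C F · dr = 2175π.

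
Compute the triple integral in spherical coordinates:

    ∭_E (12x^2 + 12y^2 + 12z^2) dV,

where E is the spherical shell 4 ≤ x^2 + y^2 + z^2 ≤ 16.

In spherical coordinates, x = ρ sin(φ) cos(θ), y = ρ sin(φ) sin(θ), z = ρ cos(φ), and dV = ρ^2 sin(φ) dρ dφ dθ.

The integrand becomes 12ρ^2, so

    ∭_E (12x^2 + 12y^2 + 12z^2) dV = ∫_{0}^{2π} ∫_{0}^{π} ∫_{2}^{4} (12ρ^2) · ρ^2 sin(φ) dρ dφ dθ.

Inner (ρ): 11904sin(φ)/5.
Middle (φ): 23808/5.
Outer (θ): 47616π/5.

Therefore the triple integral equals 47616π/5.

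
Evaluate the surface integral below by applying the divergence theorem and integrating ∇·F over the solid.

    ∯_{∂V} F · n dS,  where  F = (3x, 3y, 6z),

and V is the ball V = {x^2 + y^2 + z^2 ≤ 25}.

By the divergence theorem,

    ∯_{∂V} F · n dS = ∭_V (∇ · F) dV.

Compute the divergence:
    ∇ · F = ∂F_x/∂x + ∂F_y/∂y + ∂F_z/∂z = 3 + 3 + 6 = 12.

In spherical coordinates, x = ρ sin(φ) cos(θ), y = ρ sin(φ) sin(θ), z = ρ cos(φ), dV = ρ^2 sin(φ) dρ dφ dθ, with 0 ≤ ρ ≤ 5, 0 ≤ φ ≤ π, 0 ≤ θ ≤ 2π.

The integrand, after substitution and multiplying by the volume element, becomes (12) · ρ^2 sin(φ), so

    ∭_V (∇·F) dV = ∫_0^{2π} ∫_0^{π} ∫_0^{5} (12) · ρ^2 sin(φ) dρ dφ dθ.

Inner (ρ from 0 to 5): 500sin(φ).
Middle (φ from 0 to π): 1000.
Outer (θ from 0 to 2π): 2000π.

Therefore ∯_{∂V} F · n dS = 2000π.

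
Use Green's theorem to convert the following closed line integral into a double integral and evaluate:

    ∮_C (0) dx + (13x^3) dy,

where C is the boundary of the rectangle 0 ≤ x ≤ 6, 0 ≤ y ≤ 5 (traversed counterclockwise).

Green's theorem converts the closed line integral into a double integral over the enclosed region D:

    ∮_C P dx + Q dy = ∬_D (∂Q/∂x - ∂P/∂y) dA.

Here P = 0, Q = 13x^3, so

    ∂Q/∂x = 39x^2,    ∂P/∂y = 0,
    ∂Q/∂x - ∂P/∂y = 39x^2.

D is the region 0 ≤ x ≤ 6, 0 ≤ y ≤ 5. Evaluating the double integral:

    ∬_D (39x^2) dA = ∫_0^{6} ∫_0^{5} (39x^2) dy dx.

Inner (y from 0 to 5): 195x^2.
Outer (x from 0 to 6): 14040.

Therefore ∮_C P dx + Q dy = 14040.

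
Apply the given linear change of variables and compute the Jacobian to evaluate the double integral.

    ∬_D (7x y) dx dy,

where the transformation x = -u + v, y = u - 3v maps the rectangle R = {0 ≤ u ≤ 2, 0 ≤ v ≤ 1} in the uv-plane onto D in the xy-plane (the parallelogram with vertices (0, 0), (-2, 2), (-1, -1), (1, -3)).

Compute the Jacobian determinant of (x, y) with respect to (u, v):

    ∂(x,y)/∂(u,v) = | -1  1 | = (-1)(-3) - (1)(1) = 2.
                   | 1  -3 |

Its absolute value is |J| = 2 (the area scaling factor).

Substituting x = -u + v, y = u - 3v into the integrand,

    7x y → -7u^2 + 28u v - 21v^2,

so the integral becomes

    ∬_R (-7u^2 + 28u v - 21v^2) · |J| du dv = ∫_0^2 ∫_0^1 (-14u^2 + 56u v - 42v^2) dv du.

Inner (v): -14u^2 + 28u - 14.
Outer (u): -28/3.

Therefore ∬_D (7x y) dx dy = -28/3.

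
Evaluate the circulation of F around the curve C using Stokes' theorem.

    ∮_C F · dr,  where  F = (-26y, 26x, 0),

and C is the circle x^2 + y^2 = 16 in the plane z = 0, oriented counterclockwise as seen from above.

Let S be the flat disk x^2 + y^2 ≤ 16 in the plane z = 0, with upward unit normal n̂ = ẑ. By Stokes' theorem,

    ∮_C F · dr = ∬_S (∇ × F) · n̂ dS = ∬_D (curl F)_z dA,

where D is the disk x^2 + y^2 ≤ 16.

Compute the curl of F = (-26y, 26x, 0):
    (∇ × F)_x = ∂F_z/∂y - ∂F_y/∂z = 0,
    (∇ × F)_y = ∂F_x/∂z - ∂F_z/∂x = 0,
    (∇ × F)_z = ∂F_y/∂x - ∂F_x/∂y = 52.

On z = 0, (curl F)_z = 52.

Convert to polar (x = r cos θ, y = r sin θ, dA = r dr dθ); the integrand becomes 52, so

    ∬_D (curl F)_z dA = ∫_0^{2π} ∫_0^{4} (52) · r dr dθ.

Inner (r from 0 to 4): 416.
Outer (θ from 0 to 2π): 832π.

Therefore ∮_C F · dr = 832π.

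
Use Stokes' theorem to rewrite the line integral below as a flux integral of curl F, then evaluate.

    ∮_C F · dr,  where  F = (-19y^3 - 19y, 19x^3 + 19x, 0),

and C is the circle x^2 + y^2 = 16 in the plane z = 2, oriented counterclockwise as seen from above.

Let S be the flat disk x^2 + y^2 ≤ 16 in the plane z = 2, with upward unit normal n̂ = ẑ. By Stokes' theorem,

    ∮_C F · dr = ∬_S (∇ × F) · n̂ dS = ∬_D (curl F)_z dA,

where D is the disk x^2 + y^2 ≤ 16.

Compute the curl of F = (-19y^3 - 19y, 19x^3 + 19x, 0):
    (∇ × F)_x = ∂F_z/∂y - ∂F_y/∂z = 0,
    (∇ × F)_y = ∂F_x/∂z - ∂F_z/∂x = 0,
    (∇ × F)_z = ∂F_y/∂x - ∂F_x/∂y = 57x^2 + 57y^2 + 38.

On z = 2, (curl F)_z = 57x^2 + 57y^2 + 38.

Convert to polar (x = r cos θ, y = r sin θ, dA = r dr dθ); the integrand becomes 57r^2 + 38, so

    ∬_D (curl F)_z dA = ∫_0^{2π} ∫_0^{4} (57r^2 + 38) · r dr dθ.

Inner (r from 0 to 4): 3952.
Outer (θ from 0 to 2π): 7904π.

Therefore ∮_C F · dr = 7904π.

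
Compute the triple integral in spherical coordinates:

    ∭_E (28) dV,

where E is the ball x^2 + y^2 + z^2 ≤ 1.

In spherical coordinates, x = ρ sin(φ) cos(θ), y = ρ sin(φ) sin(θ), z = ρ cos(φ), and dV = ρ^2 sin(φ) dρ dφ dθ.

The integrand becomes 28, so

    ∭_E (28) dV = ∫_{0}^{2π} ∫_{0}^{π} ∫_{0}^{1} (28) · ρ^2 sin(φ) dρ dφ dθ.

Inner (ρ): 28sin(φ)/3.
Middle (φ): 56/3.
Outer (θ): 112π/3.

Therefore the triple integral equals 112π/3.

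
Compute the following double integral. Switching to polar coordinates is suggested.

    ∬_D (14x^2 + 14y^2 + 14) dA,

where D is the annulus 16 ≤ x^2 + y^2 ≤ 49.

The region D is 4 ≤ r ≤ 7, 0 ≤ θ ≤ 2π in polar coordinates, where x = r cos(θ), y = r sin(θ), and dA = r dr dθ.

Under the substitution, the integrand becomes 14r^2 + 14, so

    ∬_D (14x^2 + 14y^2 + 14) dA = ∫_{0}^{2π} ∫_{4}^{7} (14r^2 + 14) · r dr dθ.

Inner integral (in r): ∫_{4}^{7} (14r^2 + 14) · r dr = 15477/2.

Outer integral (in θ): ∫_{0}^{2π} (15477/2) dθ = 15477π.

Therefore ∬_D (14x^2 + 14y^2 + 14) dA = 15477π.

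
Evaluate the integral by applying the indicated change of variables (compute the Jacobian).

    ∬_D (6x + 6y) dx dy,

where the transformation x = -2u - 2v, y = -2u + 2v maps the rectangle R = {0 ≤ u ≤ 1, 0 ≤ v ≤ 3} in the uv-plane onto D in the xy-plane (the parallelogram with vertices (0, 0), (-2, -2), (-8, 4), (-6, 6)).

Compute the Jacobian determinant of (x, y) with respect to (u, v):

    ∂(x,y)/∂(u,v) = | -2  -2 | = (-2)(2) - (-2)(-2) = -8.
                   | -2  2 |

Its absolute value is |J| = 8 (the area scaling factor).

Substituting x = -2u - 2v, y = -2u + 2v into the integrand,

    6x + 6y → -24u,

so the integral becomes

    ∬_R (-24u) · |J| du dv = ∫_0^1 ∫_0^3 (-192u) dv du.

Inner (v): -576u.
Outer (u): -288.

Therefore ∬_D (6x + 6y) dx dy = -288.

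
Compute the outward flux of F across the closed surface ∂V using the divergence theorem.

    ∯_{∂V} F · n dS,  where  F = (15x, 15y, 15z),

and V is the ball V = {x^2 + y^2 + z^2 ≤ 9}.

By the divergence theorem,

    ∯_{∂V} F · n dS = ∭_V (∇ · F) dV.

Compute the divergence:
    ∇ · F = ∂F_x/∂x + ∂F_y/∂y + ∂F_z/∂z = 15 + 15 + 15 = 45.

In spherical coordinates, x = ρ sin(φ) cos(θ), y = ρ sin(φ) sin(θ), z = ρ cos(φ), dV = ρ^2 sin(φ) dρ dφ dθ, with 0 ≤ ρ ≤ 3, 0 ≤ φ ≤ π, 0 ≤ θ ≤ 2π.

The integrand, after substitution and multiplying by the volume element, becomes (45) · ρ^2 sin(φ), so

    ∭_V (∇·F) dV = ∫_0^{2π} ∫_0^{π} ∫_0^{3} (45) · ρ^2 sin(φ) dρ dφ dθ.

Inner (ρ from 0 to 3): 405sin(φ).
Middle (φ from 0 to π): 810.
Outer (θ from 0 to 2π): 1620π.

Therefore ∯_{∂V} F · n dS = 1620π.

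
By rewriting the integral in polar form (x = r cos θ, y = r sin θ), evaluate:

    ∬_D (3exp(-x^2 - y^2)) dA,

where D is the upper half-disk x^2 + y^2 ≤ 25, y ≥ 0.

The region D is 0 ≤ r ≤ 5, 0 ≤ θ ≤ π in polar coordinates, where x = r cos(θ), y = r sin(θ), and dA = r dr dθ.

Under the substitution, the integrand becomes 3exp(-r^2), so

    ∬_D (3exp(-x^2 - y^2)) dA = ∫_{0}^{π} ∫_{0}^{5} (3exp(-r^2)) · r dr dθ.

Inner integral (in r): ∫_{0}^{5} (3exp(-r^2)) · r dr = 3/2 - 3exp(-25)/2.

Outer integral (in θ): ∫_{0}^{π} (3/2 - 3exp(-25)/2) dθ = -3π (1 - exp(25))exp(-25)/2.

Therefore ∬_D (3exp(-x^2 - y^2)) dA = -3π (1 - exp(25))exp(-25)/2.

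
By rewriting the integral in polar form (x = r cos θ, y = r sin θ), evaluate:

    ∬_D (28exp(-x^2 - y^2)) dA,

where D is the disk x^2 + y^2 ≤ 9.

The region D is 0 ≤ r ≤ 3, 0 ≤ θ ≤ 2π in polar coordinates, where x = r cos(θ), y = r sin(θ), and dA = r dr dθ.

Under the substitution, the integrand becomes 28exp(-r^2), so

    ∬_D (28exp(-x^2 - y^2)) dA = ∫_{0}^{2π} ∫_{0}^{3} (28exp(-r^2)) · r dr dθ.

Inner integral (in r): ∫_{0}^{3} (28exp(-r^2)) · r dr = 14 - 14exp(-9).

Outer integral (in θ): ∫_{0}^{2π} (14 - 14exp(-9)) dθ = -28π exp(-9) + 28π.

Therefore ∬_D (28exp(-x^2 - y^2)) dA = -28π exp(-9) + 28π.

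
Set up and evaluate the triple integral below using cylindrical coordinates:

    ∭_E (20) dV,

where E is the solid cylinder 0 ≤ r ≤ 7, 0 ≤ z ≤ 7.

In cylindrical coordinates, x = r cos(θ), y = r sin(θ), z = z, and dV = r dr dθ dz.

The integrand becomes 20, so

    ∭_E (20) dV = ∫_{0}^{2π} ∫_{0}^{7} ∫_{0}^{7} (20) · r dz dr dθ.

Inner (z): 140r.
Middle (r from 0 to 7): 3430.
Outer (θ): 6860π.

Therefore the triple integral equals 6860π.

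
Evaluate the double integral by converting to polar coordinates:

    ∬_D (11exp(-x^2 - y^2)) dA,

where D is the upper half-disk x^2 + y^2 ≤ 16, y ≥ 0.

The region D is 0 ≤ r ≤ 4, 0 ≤ θ ≤ π in polar coordinates, where x = r cos(θ), y = r sin(θ), and dA = r dr dθ.

Under the substitution, the integrand becomes 11exp(-r^2), so

    ∬_D (11exp(-x^2 - y^2)) dA = ∫_{0}^{π} ∫_{0}^{4} (11exp(-r^2)) · r dr dθ.

Inner integral (in r): ∫_{0}^{4} (11exp(-r^2)) · r dr = 11/2 - 11exp(-16)/2.

Outer integral (in θ): ∫_{0}^{π} (11/2 - 11exp(-16)/2) dθ = -11π (1 - exp(16))exp(-16)/2.

Therefore ∬_D (11exp(-x^2 - y^2)) dA = -11π (1 - exp(16))exp(-16)/2.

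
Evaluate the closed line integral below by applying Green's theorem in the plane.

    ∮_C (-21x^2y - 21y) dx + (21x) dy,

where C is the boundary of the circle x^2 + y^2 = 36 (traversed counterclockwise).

Green's theorem converts the closed line integral into a double integral over the enclosed region D:

    ∮_C P dx + Q dy = ∬_D (∂Q/∂x - ∂P/∂y) dA.

Here P = -21x^2y - 21y, Q = 21x, so

    ∂Q/∂x = 21,    ∂P/∂y = -21x^2 - 21,
    ∂Q/∂x - ∂P/∂y = 21x^2 + 42.

D is the region x^2 + y^2 ≤ 36. Evaluating the double integral:

In polar coordinates (x = r cos θ, y = r sin θ, dA = r dr dθ) the integrand becomes 21r^2cos(θ)^2 + 42, so

    ∬_D (21x^2 + 42) dA = ∫_0^{2π} ∫_0^{6} (21r^2cos(θ)^2 + 42) · r dr dθ.

Inner (r from 0 to 6): 6804cos(θ)^2 + 756.
Outer (θ from 0 to 2π): 8316π.

Therefore ∮_C P dx + Q dy = 8316π.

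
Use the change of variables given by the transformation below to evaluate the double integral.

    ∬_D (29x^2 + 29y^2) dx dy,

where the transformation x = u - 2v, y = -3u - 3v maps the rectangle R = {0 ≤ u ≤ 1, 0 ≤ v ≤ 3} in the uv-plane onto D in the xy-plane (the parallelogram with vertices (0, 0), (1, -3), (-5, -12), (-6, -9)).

Compute the Jacobian determinant of (x, y) with respect to (u, v):

    ∂(x,y)/∂(u,v) = | 1  -2 | = (1)(-3) - (-2)(-3) = -9.
                   | -3  -3 |

Its absolute value is |J| = 9 (the area scaling factor).

Substituting x = u - 2v, y = -3u - 3v into the integrand,

    29x^2 + 29y^2 → 290u^2 + 406u v + 377v^2,

so the integral becomes

    ∬_R (290u^2 + 406u v + 377v^2) · |J| du dv = ∫_0^1 ∫_0^3 (2610u^2 + 3654u v + 3393v^2) dv du.

Inner (v): 7830u^2 + 16443u + 30537.
Outer (u): 82737/2.

Therefore ∬_D (29x^2 + 29y^2) dx dy = 82737/2.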